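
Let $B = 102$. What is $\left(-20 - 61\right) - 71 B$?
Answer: $-7323$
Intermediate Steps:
$\left(-20 - 61\right) - 71 B = \left(-20 - 61\right) - 7242 = -81 - 7242 = -7323$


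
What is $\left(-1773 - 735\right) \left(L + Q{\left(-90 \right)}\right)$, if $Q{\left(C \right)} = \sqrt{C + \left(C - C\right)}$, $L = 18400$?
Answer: $-46147200 - 7524 i \sqrt{10} \approx -4.6147 \cdot 10^{7} - 23793.0 i$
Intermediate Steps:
$Q{\left(C \right)} = \sqrt{C}$ ($Q{\left(C \right)} = \sqrt{C + 0} = \sqrt{C}$)
$\left(-1773 - 735\right) \left(L + Q{\left(-90 \right)}\right) = \left(-1773 - 735\right) \left(18400 + \sqrt{-90}\right) = - 2508 \left(18400 + 3 i \sqrt{10}\right) = -46147200 - 7524 i \sqrt{10}$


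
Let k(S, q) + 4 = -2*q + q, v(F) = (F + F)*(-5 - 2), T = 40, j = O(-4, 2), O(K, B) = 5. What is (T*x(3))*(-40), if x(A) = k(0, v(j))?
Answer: -105600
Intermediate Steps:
j = 5
v(F) = -14*F (v(F) = (2*F)*(-7) = -14*F)
k(S, q) = -4 - q (k(S, q) = -4 + (-2*q + q) = -4 - q)
x(A) = 66 (x(A) = -4 - (-14)*5 = -4 - 1*(-70) = -4 + 70 = 66)
(T*x(3))*(-40) = (40*66)*(-40) = 2640*(-40) = -105600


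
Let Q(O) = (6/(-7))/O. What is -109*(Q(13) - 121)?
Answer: 1200853/91 ≈ 13196.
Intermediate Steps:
Q(O) = -6/(7*O) (Q(O) = (6*(-⅐))/O = -6/(7*O))
-109*(Q(13) - 121) = -109*(-6/7/13 - 121) = -109*(-6/7*1/13 - 121) = -109*(-6/91 - 121) = -109*(-11017/91) = 1200853/91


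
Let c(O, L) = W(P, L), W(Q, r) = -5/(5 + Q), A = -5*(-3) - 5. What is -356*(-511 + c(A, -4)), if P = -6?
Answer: 180136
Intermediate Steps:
A = 10 (A = 15 - 5 = 10)
c(O, L) = 5 (c(O, L) = -5/(5 - 6) = -5/(-1) = -5*(-1) = 5)
-356*(-511 + c(A, -4)) = -356*(-511 + 5) = -356*(-506) = 180136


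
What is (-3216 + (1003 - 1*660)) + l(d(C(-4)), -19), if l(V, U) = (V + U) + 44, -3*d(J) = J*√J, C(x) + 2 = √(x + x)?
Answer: -2848 - 2*√2*(-1 + I*√2)^(3/2)/3 ≈ -2845.9 + 0.29526*I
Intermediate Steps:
C(x) = -2 + √2*√x (C(x) = -2 + √(x + x) = -2 + √(2*x) = -2 + √2*√x)
d(J) = -J^(3/2)/3 (d(J) = -J*√J/3 = -J^(3/2)/3)
l(V, U) = 44 + U + V (l(V, U) = (U + V) + 44 = 44 + U + V)
(-3216 + (1003 - 1*660)) + l(d(C(-4)), -19) = (-3216 + (1003 - 1*660)) + (44 - 19 - (-2 + √2*√(-4))^(3/2)/3) = (-3216 + (1003 - 660)) + (44 - 19 - (-2 + √2*(2*I))^(3/2)/3) = (-3216 + 343) + (44 - 19 - (-2 + 2*I*√2)^(3/2)/3) = -2873 + (25 - (-2 + 2*I*√2)^(3/2)/3) = -2848 - (-2 + 2*I*√2)^(3/2)/3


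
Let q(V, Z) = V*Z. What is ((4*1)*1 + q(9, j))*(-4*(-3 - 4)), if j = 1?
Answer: 364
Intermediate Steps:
((4*1)*1 + q(9, j))*(-4*(-3 - 4)) = ((4*1)*1 + 9*1)*(-4*(-3 - 4)) = (4*1 + 9)*(-4*(-7)) = (4 + 9)*28 = 13*28 = 364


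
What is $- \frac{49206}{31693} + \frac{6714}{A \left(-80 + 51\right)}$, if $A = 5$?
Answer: $- \frac{219921672}{4595485} \approx -47.856$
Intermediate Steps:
$- \frac{49206}{31693} + \frac{6714}{A \left(-80 + 51\right)} = - \frac{49206}{31693} + \frac{6714}{5 \left(-80 + 51\right)} = \left(-49206\right) \frac{1}{31693} + \frac{6714}{5 \left(-29\right)} = - \frac{49206}{31693} + \frac{6714}{-145} = - \frac{49206}{31693} + 6714 \left(- \frac{1}{145}\right) = - \frac{49206}{31693} - \frac{6714}{145} = - \frac{219921672}{4595485}$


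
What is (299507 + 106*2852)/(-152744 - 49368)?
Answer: -601819/202112 ≈ -2.9776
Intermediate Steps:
(299507 + 106*2852)/(-152744 - 49368) = (299507 + 302312)/(-202112) = 601819*(-1/202112) = -601819/202112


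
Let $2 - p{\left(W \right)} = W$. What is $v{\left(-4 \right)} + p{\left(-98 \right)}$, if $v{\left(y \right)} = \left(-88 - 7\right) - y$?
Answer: $9$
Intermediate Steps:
$p{\left(W \right)} = 2 - W$
$v{\left(y \right)} = -95 - y$ ($v{\left(y \right)} = \left(-88 - 7\right) - y = -95 - y$)
$v{\left(-4 \right)} + p{\left(-98 \right)} = \left(-95 - -4\right) + \left(2 - -98\right) = \left(-95 + 4\right) + \left(2 + 98\right) = -91 + 100 = 9$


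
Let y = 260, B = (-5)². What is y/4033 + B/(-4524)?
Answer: 1075415/18245292 ≈ 0.058942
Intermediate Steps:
B = 25
y/4033 + B/(-4524) = 260/4033 + 25/(-4524) = 260*(1/4033) + 25*(-1/4524) = 260/4033 - 25/4524 = 1075415/18245292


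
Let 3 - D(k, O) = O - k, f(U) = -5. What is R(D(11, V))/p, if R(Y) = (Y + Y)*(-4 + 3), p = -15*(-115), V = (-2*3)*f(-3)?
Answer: 32/1725 ≈ 0.018551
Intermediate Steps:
V = 30 (V = -2*3*(-5) = -6*(-5) = 30)
p = 1725 (p = -3*(-575) = 1725)
D(k, O) = 3 + k - O (D(k, O) = 3 - (O - k) = 3 + (k - O) = 3 + k - O)
R(Y) = -2*Y (R(Y) = (2*Y)*(-1) = -2*Y)
R(D(11, V))/p = -2*(3 + 11 - 1*30)/1725 = -2*(3 + 11 - 30)*(1/1725) = -2*(-16)*(1/1725) = 32*(1/1725) = 32/1725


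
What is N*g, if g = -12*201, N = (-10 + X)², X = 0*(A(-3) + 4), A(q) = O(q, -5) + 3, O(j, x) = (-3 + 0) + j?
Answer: -241200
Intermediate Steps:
O(j, x) = -3 + j
A(q) = q (A(q) = (-3 + q) + 3 = q)
X = 0 (X = 0*(-3 + 4) = 0*1 = 0)
N = 100 (N = (-10 + 0)² = (-10)² = 100)
g = -2412
N*g = 100*(-2412) = -241200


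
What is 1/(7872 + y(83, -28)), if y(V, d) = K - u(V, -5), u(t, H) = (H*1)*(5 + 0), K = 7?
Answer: 1/7904 ≈ 0.00012652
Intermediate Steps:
u(t, H) = 5*H (u(t, H) = H*5 = 5*H)
y(V, d) = 32 (y(V, d) = 7 - 5*(-5) = 7 - 1*(-25) = 7 + 25 = 32)
1/(7872 + y(83, -28)) = 1/(7872 + 32) = 1/7904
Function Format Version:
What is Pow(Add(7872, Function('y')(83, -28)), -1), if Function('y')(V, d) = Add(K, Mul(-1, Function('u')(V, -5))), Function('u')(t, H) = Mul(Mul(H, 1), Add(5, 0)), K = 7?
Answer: Rational(1, 7904) ≈ 0.00012652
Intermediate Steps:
Function('u')(t, H) = Mul(5, H) (Function('u')(t, H) = Mul(H, 5) = Mul(5, H))
Function('y')(V, d) = 32 (Function('y')(V, d) = Add(7, Mul(-1, Mul(5, -5))) = Add(7, Mul(-1, -25)) = Add(7, 25) = 32)
Pow(Add(7872, Function('y')(83, -28)), -1) = Pow(Add(7872, 32), -1) = Pow(7904, -1) = Rational(1, 7904)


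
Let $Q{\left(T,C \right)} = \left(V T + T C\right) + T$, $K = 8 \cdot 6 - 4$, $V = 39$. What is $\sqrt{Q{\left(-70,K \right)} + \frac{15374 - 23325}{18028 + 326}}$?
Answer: $\frac{i \sqrt{1980937510734}}{18354} \approx 76.684 i$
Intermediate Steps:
$K = 44$ ($K = 48 - 4 = 44$)
$Q{\left(T,C \right)} = 40 T + C T$ ($Q{\left(T,C \right)} = \left(39 T + T C\right) + T = \left(39 T + C T\right) + T = 40 T + C T$)
$\sqrt{Q{\left(-70,K \right)} + \frac{15374 - 23325}{18028 + 326}} = \sqrt{- 70 \left(40 + 44\right) + \frac{15374 - 23325}{18028 + 326}} = \sqrt{\left(-70\right) 84 - \frac{7951}{18354}} = \sqrt{-5880 - \frac{7951}{18354}} = \sqrt{- \frac{107929471}{18354}} = \frac{i \sqrt{1980937510734}}{18354}$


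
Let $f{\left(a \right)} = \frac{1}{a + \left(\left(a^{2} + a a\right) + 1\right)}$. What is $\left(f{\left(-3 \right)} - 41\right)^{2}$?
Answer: $\frac{429025}{256} \approx 1675.9$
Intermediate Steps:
$f{\left(a \right)} = \frac{1}{1 + a + 2 a^{2}}$ ($f{\left(a \right)} = \frac{1}{a + \left(\left(a^{2} + a^{2}\right) + 1\right)} = \frac{1}{a + \left(2 a^{2} + 1\right)} = \frac{1}{a + \left(1 + 2 a^{2}\right)} = \frac{1}{1 + a + 2 a^{2}}$)
$\left(f{\left(-3 \right)} - 41\right)^{2} = \left(\frac{1}{1 - 3 + 2 \left(-3\right)^{2}} - 41\right)^{2} = \left(\frac{1}{1 - 3 + 2 \cdot 9} - 41\right)^{2} = \left(\frac{1}{1 - 3 + 18} - 41\right)^{2} = \left(\frac{1}{16} - 41\right)^{2} = \left(- \frac{655}{16}\right)^{2} = \frac{429025}{256}$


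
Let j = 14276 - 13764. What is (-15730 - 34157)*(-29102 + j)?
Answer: 1426269330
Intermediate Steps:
j = 512
(-15730 - 34157)*(-29102 + j) = (-15730 - 34157)*(-29102 + 512) = -49887*(-28590) = 1426269330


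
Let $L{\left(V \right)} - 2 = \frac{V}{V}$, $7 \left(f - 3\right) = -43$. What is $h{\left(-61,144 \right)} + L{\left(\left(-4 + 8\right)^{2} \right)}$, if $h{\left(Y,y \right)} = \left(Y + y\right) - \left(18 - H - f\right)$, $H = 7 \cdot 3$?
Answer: $\frac{601}{7} \approx 85.857$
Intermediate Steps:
$f = - \frac{22}{7}$ ($f = 3 + \frac{1}{7} \left(-43\right) = 3 - \frac{43}{7} = - \frac{22}{7} \approx -3.1429$)
$H = 21$
$L{\left(V \right)} = 3$ ($L{\left(V \right)} = 2 + \frac{V}{V} = 2 + 1 = 3$)
$h{\left(Y,y \right)} = - \frac{1}{7} + Y + y$ ($h{\left(Y,y \right)} = \left(Y + y\right) + \left(\left(21 - \frac{22}{7}\right) - 18\right) = \left(Y + y\right) + \left(\frac{125}{7} - 18\right) = \left(Y + y\right) - \frac{1}{7} = - \frac{1}{7} + Y + y$)
$h{\left(-61,144 \right)} + L{\left(\left(-4 + 8\right)^{2} \right)} = \left(- \frac{1}{7} - 61 + 144\right) + 3 = \frac{580}{7} + 3 = \frac{601}{7}$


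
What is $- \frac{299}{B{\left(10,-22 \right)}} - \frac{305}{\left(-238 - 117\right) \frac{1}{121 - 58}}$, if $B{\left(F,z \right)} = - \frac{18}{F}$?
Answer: $\frac{140732}{639} \approx 220.24$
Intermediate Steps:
$- \frac{299}{B{\left(10,-22 \right)}} - \frac{305}{\left(-238 - 117\right) \frac{1}{121 - 58}} = - \frac{299}{\left(-18\right) \frac{1}{10}} - \frac{305}{\left(-238 - 117\right) \frac{1}{121 - 58}} = - \frac{299}{\left(-18\right) \frac{1}{10}} - \frac{305}{\left(-355\right) \frac{1}{121 - 58}} = - \frac{299}{- \frac{9}{5}} - \frac{305}{\left(-355\right) \frac{1}{63}} = \left(-299\right) \left(- \frac{5}{9}\right) - \frac{305}{\left(-355\right) \frac{1}{63}} = \frac{1495}{9} - \frac{305}{- \frac{355}{63}} = \frac{1495}{9} - - \frac{3843}{71} = \frac{1495}{9} + \frac{3843}{71} = \frac{140732}{639}$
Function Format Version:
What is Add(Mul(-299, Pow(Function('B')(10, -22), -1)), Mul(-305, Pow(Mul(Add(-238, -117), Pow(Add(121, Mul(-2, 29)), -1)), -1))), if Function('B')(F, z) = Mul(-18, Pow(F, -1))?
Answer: Rational(140732, 639) ≈ 220.24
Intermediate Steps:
Add(Mul(-299, Pow(Function('B')(10, -22), -1)), Mul(-305, Pow(Mul(Add(-238, -117), Pow(Add(121, Mul(-2, 29)), -1)), -1))) = Add(Mul(-299, Pow(Mul(-18, Pow(10, -1)), -1)), Mul(-305, Pow(Mul(Add(-238, -117), Pow(Add(121, Mul(-2, 29)), -1)), -1))) = Add(Mul(-299, Pow(Mul(-18, Rational(1, 10)), -1)), Mul(-305, Pow(Mul(-355, Pow(Add(121, -58), -1)), -1))) = Add(Mul(-299, Pow(Rational(-9, 5), -1)), Mul(-305, Pow(Mul(-355, Pow(63, -1)), -1))) = Add(Mul(-299, Rational(-5, 9)), Mul(-305, Pow(Mul(-355, Rational(1, 63)), -1))) = Add(Rational(1495, 9), Mul(-305, Pow(Rational(-355, 63), -1))) = Add(Rational(1495, 9), Mul(-305, Rational(-63, 355))) = Add(Rational(1495, 9), Rational(3843, 71)) = Rational(140732, 639)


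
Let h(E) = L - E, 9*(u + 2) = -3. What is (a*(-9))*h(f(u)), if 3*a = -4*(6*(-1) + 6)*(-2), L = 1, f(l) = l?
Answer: 0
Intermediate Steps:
u = -7/3 (u = -2 + (⅑)*(-3) = -2 - ⅓ = -7/3 ≈ -2.3333)
h(E) = 1 - E
a = 0 (a = (-4*(6*(-1) + 6)*(-2))/3 = (-4*(-6 + 6)*(-2))/3 = (-4*0*(-2))/3 = (0*(-2))/3 = (⅓)*0 = 0)
(a*(-9))*h(f(u)) = (0*(-9))*(1 - 1*(-7/3)) = 0*(1 + 7/3) = 0*(10/3) = 0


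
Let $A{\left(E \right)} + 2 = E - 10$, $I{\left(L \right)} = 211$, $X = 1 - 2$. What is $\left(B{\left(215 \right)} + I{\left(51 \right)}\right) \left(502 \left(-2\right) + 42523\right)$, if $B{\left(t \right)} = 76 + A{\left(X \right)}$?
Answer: $11376206$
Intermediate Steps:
$X = -1$ ($X = 1 - 2 = -1$)
$A{\left(E \right)} = -12 + E$ ($A{\left(E \right)} = -2 + \left(E - 10\right) = -2 + \left(-10 + E\right) = -12 + E$)
$B{\left(t \right)} = 63$ ($B{\left(t \right)} = 76 - 13 = 63$)
$\left(B{\left(215 \right)} + I{\left(51 \right)}\right) \left(502 \left(-2\right) + 42523\right) = \left(63 + 211\right) \left(502 \left(-2\right) + 42523\right) = 274 \left(-1004 + 42523\right) = 274 \cdot 41519 = 11376206$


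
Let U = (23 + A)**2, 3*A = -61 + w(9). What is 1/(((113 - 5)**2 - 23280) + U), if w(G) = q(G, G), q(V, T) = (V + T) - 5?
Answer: -1/11567 ≈ -8.6453e-5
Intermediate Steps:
q(V, T) = -5 + T + V (q(V, T) = (T + V) - 5 = -5 + T + V)
w(G) = -5 + 2*G (w(G) = -5 + G + G = -5 + 2*G)
A = -16 (A = (-61 + (-5 + 2*9))/3 = (-61 + (-5 + 18))/3 = (-61 + 13)/3 = (1/3)*(-48) = -16)
U = 49 (U = (23 - 16)**2 = 7**2 = 49)
1/(((113 - 5)**2 - 23280) + U) = 1/(((113 - 5)**2 - 23280) + 49) = 1/((108**2 - 23280) + 49) = 1/((11664 - 23280) + 49) = 1/(-11616 + 49) = 1/(-11567) = -1/11567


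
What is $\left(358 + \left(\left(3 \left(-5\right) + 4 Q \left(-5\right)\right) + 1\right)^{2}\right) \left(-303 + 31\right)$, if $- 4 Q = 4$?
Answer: $-107168$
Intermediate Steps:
$Q = -1$ ($Q = \left(- \frac{1}{4}\right) 4 = -1$)
$\left(358 + \left(\left(3 \left(-5\right) + 4 Q \left(-5\right)\right) + 1\right)^{2}\right) \left(-303 + 31\right) = \left(358 + \left(\left(3 \left(-5\right) + 4 \left(-1\right) \left(-5\right)\right) + 1\right)^{2}\right) \left(-303 + 31\right) = \left(358 + \left(\left(-15 - -20\right) + 1\right)^{2}\right) \left(-272\right) = \left(358 + \left(\left(-15 + 20\right) + 1\right)^{2}\right) \left(-272\right) = \left(358 + \left(5 + 1\right)^{2}\right) \left(-272\right) = \left(358 + 6^{2}\right) \left(-272\right) = \left(358 + 36\right) \left(-272\right) = 394 \left(-272\right) = -107168$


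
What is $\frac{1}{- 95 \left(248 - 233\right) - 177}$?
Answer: $- \frac{1}{1602} \approx -0.00062422$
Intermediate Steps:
$\frac{1}{- 95 \left(248 - 233\right) - 177} = \frac{1}{\left(-95\right) 15 - 177} = \frac{1}{-1425 - 177} = \frac{1}{-1602} = - \frac{1}{1602}$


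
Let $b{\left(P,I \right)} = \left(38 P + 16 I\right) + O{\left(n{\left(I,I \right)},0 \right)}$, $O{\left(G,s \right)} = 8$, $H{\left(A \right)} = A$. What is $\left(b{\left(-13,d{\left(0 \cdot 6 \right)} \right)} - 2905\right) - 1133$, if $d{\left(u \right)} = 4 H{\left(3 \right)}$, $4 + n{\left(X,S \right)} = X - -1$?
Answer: $-4332$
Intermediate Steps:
$n{\left(X,S \right)} = -3 + X$ ($n{\left(X,S \right)} = -4 + \left(X - -1\right) = -4 + \left(X + 1\right) = -4 + \left(1 + X\right) = -3 + X$)
$d{\left(u \right)} = 12$ ($d{\left(u \right)} = 4 \cdot 3 = 12$)
$b{\left(P,I \right)} = 8 + 16 I + 38 P$ ($b{\left(P,I \right)} = \left(38 P + 16 I\right) + 8 = \left(16 I + 38 P\right) + 8 = 8 + 16 I + 38 P$)
$\left(b{\left(-13,d{\left(0 \cdot 6 \right)} \right)} - 2905\right) - 1133 = \left(\left(8 + 16 \cdot 12 + 38 \left(-13\right)\right) - 2905\right) - 1133 = \left(\left(8 + 192 - 494\right) - 2905\right) - 1133 = \left(-294 - 2905\right) - 1133 = -3199 - 1133 = -4332$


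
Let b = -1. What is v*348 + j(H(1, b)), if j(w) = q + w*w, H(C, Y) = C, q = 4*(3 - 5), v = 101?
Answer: 35141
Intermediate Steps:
q = -8 (q = 4*(-2) = -8)
j(w) = -8 + w² (j(w) = -8 + w*w = -8 + w²)
v*348 + j(H(1, b)) = 101*348 + (-8 + 1²) = 35148 + (-8 + 1) = 35148 - 7 = 35141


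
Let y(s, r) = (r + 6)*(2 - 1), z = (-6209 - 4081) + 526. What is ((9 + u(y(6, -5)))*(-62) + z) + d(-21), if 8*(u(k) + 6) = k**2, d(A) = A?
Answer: -39915/4 ≈ -9978.8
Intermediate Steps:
z = -9764 (z = -10290 + 526 = -9764)
y(s, r) = 6 + r (y(s, r) = (6 + r)*1 = 6 + r)
u(k) = -6 + k**2/8
((9 + u(y(6, -5)))*(-62) + z) + d(-21) = ((9 + (-6 + (6 - 5)**2/8))*(-62) - 9764) - 21 = ((9 + (-6 + (1/8)*1**2))*(-62) - 9764) - 21 = ((9 + (-6 + (1/8)*1))*(-62) - 9764) - 21 = ((9 + (-6 + 1/8))*(-62) - 9764) - 21 = ((9 - 47/8)*(-62) - 9764) - 21 = ((25/8)*(-62) - 9764) - 21 = (-775/4 - 9764) - 21 = -39831/4 - 21 = -39915/4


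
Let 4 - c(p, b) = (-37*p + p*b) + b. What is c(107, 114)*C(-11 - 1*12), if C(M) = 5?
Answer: -41745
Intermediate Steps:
c(p, b) = 4 - b + 37*p - b*p (c(p, b) = 4 - ((-37*p + p*b) + b) = 4 - ((-37*p + b*p) + b) = 4 - (b - 37*p + b*p) = 4 + (-b + 37*p - b*p) = 4 - b + 37*p - b*p)
c(107, 114)*C(-11 - 1*12) = (4 - 1*114 + 37*107 - 1*114*107)*5 = (4 - 114 + 3959 - 12198)*5 = -8349*5 = -41745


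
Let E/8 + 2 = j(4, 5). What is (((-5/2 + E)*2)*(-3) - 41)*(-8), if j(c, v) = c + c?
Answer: 2512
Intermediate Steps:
j(c, v) = 2*c
E = 48 (E = -16 + 8*(2*4) = -16 + 8*8 = -16 + 64 = 48)
(((-5/2 + E)*2)*(-3) - 41)*(-8) = (((-5/2 + 48)*2)*(-3) - 41)*(-8) = (((91/2)*2)*(-3) - 41)*(-8) = (91*(-3) - 41)*(-8) = (-273 - 41)*(-8) = -314*(-8) = 2512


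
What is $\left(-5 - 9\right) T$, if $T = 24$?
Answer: $-336$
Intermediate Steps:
$\left(-5 - 9\right) T = \left(-5 - 9\right) 24 = \left(-14\right) 24 = -336$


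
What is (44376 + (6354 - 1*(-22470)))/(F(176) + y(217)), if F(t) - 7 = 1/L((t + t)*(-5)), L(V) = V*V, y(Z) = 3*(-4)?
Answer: -226744320000/15487999 ≈ -14640.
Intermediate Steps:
y(Z) = -12
L(V) = V**2
F(t) = 7 + 1/(100*t**2) (F(t) = 7 + 1/(((t + t)*(-5))**2) = 7 + 1/(((2*t)*(-5))**2) = 7 + 1/((-10*t)**2) = 7 + 1/(100*t**2))
(44376 + (6354 - 1*(-22470)))/(F(176) + y(217)) = (44376 + (6354 - 1*(-22470)))/((7 + (1/100)/176**2) - 12) = (44376 + (6354 + 22470))/((7 + (1/100)*(1/30976)) - 12) = (44376 + 28824)/((7 + 1/3097600) - 12) = 73200/(21683201/3097600 - 12) = 73200/(-15487999/3097600) = 73200*(-3097600/15487999) = -226744320000/15487999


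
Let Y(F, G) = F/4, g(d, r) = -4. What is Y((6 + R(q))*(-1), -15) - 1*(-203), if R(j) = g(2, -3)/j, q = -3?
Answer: 1207/6 ≈ 201.17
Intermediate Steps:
R(j) = -4/j
Y(F, G) = F/4 (Y(F, G) = F*(1/4) = F/4)
Y((6 + R(q))*(-1), -15) - 1*(-203) = ((6 - 4/(-3))*(-1))/4 - 1*(-203) = ((6 - 4*(-1/3))*(-1))/4 + 203 = ((6 + 4/3)*(-1))/4 + 203 = ((22/3)*(-1))/4 + 203 = (1/4)*(-22/3) + 203 = -11/6 + 203 = 1207/6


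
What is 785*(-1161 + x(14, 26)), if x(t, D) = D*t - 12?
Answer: -635065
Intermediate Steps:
x(t, D) = -12 + D*t
785*(-1161 + x(14, 26)) = 785*(-1161 + (-12 + 26*14)) = 785*(-1161 + (-12 + 364)) = 785*(-1161 + 352) = 785*(-809) = -635065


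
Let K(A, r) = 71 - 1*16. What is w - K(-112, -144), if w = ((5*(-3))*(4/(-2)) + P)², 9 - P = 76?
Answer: 1314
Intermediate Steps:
P = -67 (P = 9 - 1*76 = 9 - 76 = -67)
K(A, r) = 55 (K(A, r) = 71 - 16 = 55)
w = 1369 (w = ((5*(-3))*(4/(-2)) - 67)² = (-60*(-1)/2 - 67)² = (-15*(-2) - 67)² = (30 - 67)² = (-37)² = 1369)
w - K(-112, -144) = 1369 - 1*55 = 1369 - 55 = 1314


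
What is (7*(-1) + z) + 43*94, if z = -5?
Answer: 4030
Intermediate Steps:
(7*(-1) + z) + 43*94 = (7*(-1) - 5) + 43*94 = (-7 - 5) + 4042 = -12 + 4042 = 4030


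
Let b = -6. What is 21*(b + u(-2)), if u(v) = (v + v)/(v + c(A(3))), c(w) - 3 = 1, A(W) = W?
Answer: -168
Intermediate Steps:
c(w) = 4 (c(w) = 3 + 1 = 4)
u(v) = 2*v/(4 + v) (u(v) = (v + v)/(v + 4) = (2*v)/(4 + v) = 2*v/(4 + v))
21*(b + u(-2)) = 21*(-6 + 2*(-2)/(4 - 2)) = 21*(-6 + 2*(-2)/2) = 21*(-6 + 2*(-2)*(½)) = 21*(-6 - 2) = 21*(-8) = -168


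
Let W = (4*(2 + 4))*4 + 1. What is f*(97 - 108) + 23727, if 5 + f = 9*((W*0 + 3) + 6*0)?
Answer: 23485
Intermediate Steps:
W = 97 (W = (4*6)*4 + 1 = 24*4 + 1 = 96 + 1 = 97)
f = 22 (f = -5 + 9*((97*0 + 3) + 6*0) = -5 + 9*((0 + 3) + 0) = -5 + 9*(3 + 0) = -5 + 9*3 = -5 + 27 = 22)
f*(97 - 108) + 23727 = 22*(97 - 108) + 23727 = 22*(-11) + 23727 = -242 + 23727 = 23485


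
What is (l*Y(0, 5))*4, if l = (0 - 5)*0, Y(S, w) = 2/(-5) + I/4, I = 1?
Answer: 0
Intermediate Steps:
Y(S, w) = -3/20 (Y(S, w) = 2/(-5) + 1/4 = 2*(-1/5) + 1*(1/4) = -2/5 + 1/4 = -3/20)
l = 0 (l = -5*0 = 0)
(l*Y(0, 5))*4 = (0*(-3/20))*4 = 0*4 = 0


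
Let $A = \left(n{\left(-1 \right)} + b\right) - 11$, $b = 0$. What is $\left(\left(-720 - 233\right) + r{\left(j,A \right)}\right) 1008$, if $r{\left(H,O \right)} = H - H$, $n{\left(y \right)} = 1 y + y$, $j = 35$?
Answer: $-960624$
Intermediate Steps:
$n{\left(y \right)} = 2 y$ ($n{\left(y \right)} = y + y = 2 y$)
$A = -13$ ($A = \left(2 \left(-1\right) + 0\right) - 11 = \left(-2 + 0\right) - 11 = -2 - 11 = -13$)
$r{\left(H,O \right)} = 0$
$\left(\left(-720 - 233\right) + r{\left(j,A \right)}\right) 1008 = \left(\left(-720 - 233\right) + 0\right) 1008 = \left(-953 + 0\right) 1008 = \left(-953\right) 1008 = -960624$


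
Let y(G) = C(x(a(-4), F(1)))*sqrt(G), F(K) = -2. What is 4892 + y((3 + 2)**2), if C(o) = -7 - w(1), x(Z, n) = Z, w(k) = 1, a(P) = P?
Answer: 4852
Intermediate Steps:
C(o) = -8 (C(o) = -7 - 1*1 = -7 - 1 = -8)
y(G) = -8*sqrt(G)
4892 + y((3 + 2)**2) = 4892 - 8*sqrt((3 + 2)**2) = 4892 - 8*sqrt(5**2) = 4892 - 8*sqrt(25) = 4892 - 8*5 = 4892 - 40 = 4852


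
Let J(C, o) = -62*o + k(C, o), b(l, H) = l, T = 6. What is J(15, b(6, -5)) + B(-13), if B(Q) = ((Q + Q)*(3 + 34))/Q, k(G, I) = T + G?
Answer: -277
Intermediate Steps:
k(G, I) = 6 + G
B(Q) = 74 (B(Q) = ((2*Q)*37)/Q = (74*Q)/Q = 74)
J(C, o) = 6 + C - 62*o (J(C, o) = -62*o + (6 + C) = 6 + C - 62*o)
J(15, b(6, -5)) + B(-13) = (6 + 15 - 62*6) + 74 = (6 + 15 - 372) + 74 = -351 + 74 = -277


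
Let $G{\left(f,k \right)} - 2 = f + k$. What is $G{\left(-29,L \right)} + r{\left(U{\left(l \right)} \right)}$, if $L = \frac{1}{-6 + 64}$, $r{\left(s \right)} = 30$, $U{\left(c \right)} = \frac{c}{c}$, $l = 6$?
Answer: $\frac{175}{58} \approx 3.0172$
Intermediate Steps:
$U{\left(c \right)} = 1$
$L = \frac{1}{58} \approx 0.017241$
$G{\left(f,k \right)} = 2 + f + k$ ($G{\left(f,k \right)} = 2 + \left(f + k\right) = 2 + f + k$)
$G{\left(-29,L \right)} + r{\left(U{\left(l \right)} \right)} = \left(2 - 29 + \frac{1}{58}\right) + 30 = - \frac{1565}{58} + 30 = \frac{175}{58}$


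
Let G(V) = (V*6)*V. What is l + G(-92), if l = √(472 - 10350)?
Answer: 50784 + I*√9878 ≈ 50784.0 + 99.388*I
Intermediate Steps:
G(V) = 6*V² (G(V) = (6*V)*V = 6*V²)
l = I*√9878 (l = √(-9878) = I*√9878 ≈ 99.388*I)
l + G(-92) = I*√9878 + 6*(-92)² = I*√9878 + 6*8464 = I*√9878 + 50784 = 50784 + I*√9878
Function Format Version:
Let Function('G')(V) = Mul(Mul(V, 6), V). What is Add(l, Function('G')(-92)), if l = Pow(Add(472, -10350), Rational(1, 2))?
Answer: Add(50784, Mul(I, Pow(9878, Rational(1, 2)))) ≈ Add(50784., Mul(99.388, I))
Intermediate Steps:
Function('G')(V) = Mul(6, Pow(V, 2)) (Function('G')(V) = Mul(Mul(6, V), V) = Mul(6, Pow(V, 2)))
l = Mul(I, Pow(9878, Rational(1, 2))) (l = Pow(-9878, Rational(1, 2)) = Mul(I, Pow(9878, Rational(1, 2))) ≈ Mul(99.388, I))
Add(l, Function('G')(-92)) = Add(Mul(I, Pow(9878, Rational(1, 2))), Mul(6, Pow(-92, 2))) = Add(Mul(I, Pow(9878, Rational(1, 2))), Mul(6, 8464)) = Add(Mul(I, Pow(9878, Rational(1, 2))), 50784) = Add(50784, Mul(I, Pow(9878, Rational(1, 2))))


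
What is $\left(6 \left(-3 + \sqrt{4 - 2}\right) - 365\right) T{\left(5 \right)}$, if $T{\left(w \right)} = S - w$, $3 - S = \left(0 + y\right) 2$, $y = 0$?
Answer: $766 - 12 \sqrt{2} \approx 749.03$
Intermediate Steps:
$S = 3$ ($S = 3 - \left(0 + 0\right) 2 = 3 - 0 \cdot 2 = 3 - 0 = 3 + 0 = 3$)
$T{\left(w \right)} = 3 - w$
$\left(6 \left(-3 + \sqrt{4 - 2}\right) - 365\right) T{\left(5 \right)} = \left(6 \left(-3 + \sqrt{4 - 2}\right) - 365\right) \left(3 - 5\right) = \left(6 \left(-3 + \sqrt{2}\right) - 365\right) \left(3 - 5\right) = \left(\left(-18 + 6 \sqrt{2}\right) - 365\right) \left(-2\right) = \left(-383 + 6 \sqrt{2}\right) \left(-2\right) = 766 - 12 \sqrt{2}$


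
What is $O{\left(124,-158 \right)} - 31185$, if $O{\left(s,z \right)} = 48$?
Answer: $-31137$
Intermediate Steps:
$O{\left(124,-158 \right)} - 31185 = 48 - 31185 = -31137$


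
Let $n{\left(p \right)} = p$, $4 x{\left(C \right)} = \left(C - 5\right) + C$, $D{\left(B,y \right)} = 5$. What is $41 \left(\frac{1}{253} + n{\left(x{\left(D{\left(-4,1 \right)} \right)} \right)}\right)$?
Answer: $\frac{52029}{1012} \approx 51.412$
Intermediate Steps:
$x{\left(C \right)} = - \frac{5}{4} + \frac{C}{2}$ ($x{\left(C \right)} = \frac{\left(C - 5\right) + C}{4} = \frac{\left(-5 + C\right) + C}{4} = \frac{-5 + 2 C}{4} = - \frac{5}{4} + \frac{C}{2}$)
$41 \left(\frac{1}{253} + n{\left(x{\left(D{\left(-4,1 \right)} \right)} \right)}\right) = 41 \left(\frac{1}{253} + \left(- \frac{5}{4} + \frac{1}{2} \cdot 5\right)\right) = 41 \left(\frac{1}{253} + \left(- \frac{5}{4} + \frac{5}{2}\right)\right) = 41 \left(\frac{1}{253} + \frac{5}{4}\right) = 41 \cdot \frac{1269}{1012} = \frac{52029}{1012}$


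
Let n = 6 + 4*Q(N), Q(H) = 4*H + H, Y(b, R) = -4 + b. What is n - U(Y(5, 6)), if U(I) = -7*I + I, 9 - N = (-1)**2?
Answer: 172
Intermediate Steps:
N = 8 (N = 9 - 1*(-1)**2 = 9 - 1*1 = 9 - 1 = 8)
U(I) = -6*I
Q(H) = 5*H
n = 166 (n = 6 + 4*(5*8) = 6 + 4*40 = 6 + 160 = 166)
n - U(Y(5, 6)) = 166 - (-6)*(-4 + 5) = 166 - (-6) = 166 - 1*(-6) = 166 + 6 = 172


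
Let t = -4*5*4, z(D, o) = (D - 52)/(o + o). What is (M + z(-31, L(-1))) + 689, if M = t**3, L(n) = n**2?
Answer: -1022705/2 ≈ -5.1135e+5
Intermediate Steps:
z(D, o) = (-52 + D)/(2*o) (z(D, o) = (-52 + D)/((2*o)) = (-52 + D)*(1/(2*o)) = (-52 + D)/(2*o))
t = -80 (t = -20*4 = -80)
M = -512000 (M = (-80)**3 = -512000)
(M + z(-31, L(-1))) + 689 = (-512000 + (-52 - 31)/(2*((-1)**2))) + 689 = (-512000 + (1/2)*(-83)/1) + 689 = (-512000 + (1/2)*1*(-83)) + 689 = (-512000 - 83/2) + 689 = -1024083/2 + 689 = -1022705/2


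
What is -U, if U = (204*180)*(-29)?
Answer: 1064880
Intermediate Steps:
U = -1064880 (U = 36720*(-29) = -1064880)
-U = -1*(-1064880) = 1064880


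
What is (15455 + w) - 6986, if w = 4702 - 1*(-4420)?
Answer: 17591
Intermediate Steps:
w = 9122 (w = 4702 + 4420 = 9122)
(15455 + w) - 6986 = (15455 + 9122) - 6986 = 24577 - 6986 = 17591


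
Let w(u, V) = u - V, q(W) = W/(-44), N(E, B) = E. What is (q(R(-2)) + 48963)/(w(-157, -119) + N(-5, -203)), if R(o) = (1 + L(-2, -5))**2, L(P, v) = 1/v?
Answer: -13464821/11825 ≈ -1138.7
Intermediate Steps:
R(o) = 16/25 (R(o) = (1 + 1/(-5))**2 = (1 - 1/5)**2 = (4/5)**2 = 16/25)
q(W) = -W/44 (q(W) = W*(-1/44) = -W/44)
(q(R(-2)) + 48963)/(w(-157, -119) + N(-5, -203)) = (-1/44*16/25 + 48963)/((-157 - 1*(-119)) - 5) = (-4/275 + 48963)/((-157 + 119) - 5) = 13464821/(275*(-38 - 5)) = (13464821/275)/(-43) = (13464821/275)*(-1/43) = -13464821/11825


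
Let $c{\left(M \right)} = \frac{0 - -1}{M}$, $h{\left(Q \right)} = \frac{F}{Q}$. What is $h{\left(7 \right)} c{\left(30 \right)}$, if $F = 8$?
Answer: $\frac{4}{105} \approx 0.038095$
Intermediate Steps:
$h{\left(Q \right)} = \frac{8}{Q}$
$c{\left(M \right)} = \frac{1}{M}$ ($c{\left(M \right)} = \frac{0 + 1}{M} = 1 \frac{1}{M} = \frac{1}{M}$)
$h{\left(7 \right)} c{\left(30 \right)} = \frac{8 \cdot \frac{1}{7}}{30} = 8 \cdot \frac{1}{7} \cdot \frac{1}{30} = \frac{8}{7} \cdot \frac{1}{30} = \frac{4}{105}$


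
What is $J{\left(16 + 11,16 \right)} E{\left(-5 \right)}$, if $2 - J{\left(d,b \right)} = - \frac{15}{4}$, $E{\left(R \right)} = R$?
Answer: $- \frac{115}{4} \approx -28.75$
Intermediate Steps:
$J{\left(d,b \right)} = \frac{23}{4}$ ($J{\left(d,b \right)} = 2 - - \frac{15}{4} = 2 + \frac{15}{4} = \frac{23}{4}$)
$J{\left(16 + 11,16 \right)} E{\left(-5 \right)} = \frac{23}{4} \left(-5\right) = - \frac{115}{4}$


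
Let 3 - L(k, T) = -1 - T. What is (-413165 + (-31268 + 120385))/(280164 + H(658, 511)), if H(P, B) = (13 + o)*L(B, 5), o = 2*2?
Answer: -2512/2173 ≈ -1.1560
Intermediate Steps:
o = 4
L(k, T) = 4 + T (L(k, T) = 3 - (-1 - T) = 3 + (1 + T) = 4 + T)
H(P, B) = 153 (H(P, B) = (13 + 4)*(4 + 5) = 17*9 = 153)
(-413165 + (-31268 + 120385))/(280164 + H(658, 511)) = (-413165 + (-31268 + 120385))/(280164 + 153) = (-413165 + 89117)/280317 = -324048*1/280317 = -2512/2173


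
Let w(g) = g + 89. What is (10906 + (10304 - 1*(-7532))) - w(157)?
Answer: 28496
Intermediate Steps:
w(g) = 89 + g
(10906 + (10304 - 1*(-7532))) - w(157) = (10906 + (10304 - 1*(-7532))) - (89 + 157) = (10906 + (10304 + 7532)) - 1*246 = (10906 + 17836) - 246 = 28742 - 246 = 28496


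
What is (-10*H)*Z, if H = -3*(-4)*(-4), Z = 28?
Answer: 13440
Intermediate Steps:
H = -48 (H = 12*(-4) = -48)
(-10*H)*Z = -10*(-48)*28 = 480*28 = 13440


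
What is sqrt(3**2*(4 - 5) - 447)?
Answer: 2*I*sqrt(114) ≈ 21.354*I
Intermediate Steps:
sqrt(3**2*(4 - 5) - 447) = sqrt(9*(-1) - 447) = sqrt(-9 - 447) = sqrt(-456) = 2*I*sqrt(114)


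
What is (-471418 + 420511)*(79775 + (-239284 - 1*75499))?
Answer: 11963552256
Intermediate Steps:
(-471418 + 420511)*(79775 + (-239284 - 1*75499)) = -50907*(79775 + (-239284 - 75499)) = -50907*(79775 - 314783) = -50907*(-235008) = 11963552256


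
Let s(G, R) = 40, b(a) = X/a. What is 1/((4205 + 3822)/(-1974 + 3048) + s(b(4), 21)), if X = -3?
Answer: 1074/50987 ≈ 0.021064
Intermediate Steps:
b(a) = -3/a
1/((4205 + 3822)/(-1974 + 3048) + s(b(4), 21)) = 1/((4205 + 3822)/(-1974 + 3048) + 40) = 1/(8027/1074 + 40) = 1/(50987/1074) = 1074/50987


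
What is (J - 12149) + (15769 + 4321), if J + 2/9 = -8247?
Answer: -2756/9 ≈ -306.22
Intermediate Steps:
J = -74225/9 (J = -2/9 - 8247 = -74225/9 ≈ -8247.2)
(J - 12149) + (15769 + 4321) = (-74225/9 - 12149) + (15769 + 4321) = -183566/9 + 20090 = -2756/9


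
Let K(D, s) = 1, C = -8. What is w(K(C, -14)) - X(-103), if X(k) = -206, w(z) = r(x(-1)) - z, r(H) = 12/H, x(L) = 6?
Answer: 207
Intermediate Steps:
w(z) = 2 - z (w(z) = 12/6 - z = 12*(1/6) - z = 2 - z)
w(K(C, -14)) - X(-103) = (2 - 1*1) - 1*(-206) = (2 - 1) + 206 = 1 + 206 = 207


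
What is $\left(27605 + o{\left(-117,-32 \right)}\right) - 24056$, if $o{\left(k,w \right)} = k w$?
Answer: $7293$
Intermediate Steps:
$\left(27605 + o{\left(-117,-32 \right)}\right) - 24056 = \left(27605 - -3744\right) - 24056 = \left(27605 + 3744\right) - 24056 = 31349 - 24056 = 7293$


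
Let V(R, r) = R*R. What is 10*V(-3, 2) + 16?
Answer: 106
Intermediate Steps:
V(R, r) = R**2
10*V(-3, 2) + 16 = 10*(-3)**2 + 16 = 10*9 + 16 = 90 + 16 = 106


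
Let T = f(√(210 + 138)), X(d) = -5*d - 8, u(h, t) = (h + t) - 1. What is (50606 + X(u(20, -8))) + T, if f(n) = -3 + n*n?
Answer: 50888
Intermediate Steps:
u(h, t) = -1 + h + t
f(n) = -3 + n²
X(d) = -8 - 5*d
T = 345 (T = -3 + (√(210 + 138))² = -3 + (√348)² = -3 + (2*√87)² = -3 + 348 = 345)
(50606 + X(u(20, -8))) + T = (50606 + (-8 - 5*(-1 + 20 - 8))) + 345 = (50606 + (-8 - 5*11)) + 345 = (50606 + (-8 - 55)) + 345 = (50606 - 63) + 345 = 50543 + 345 = 50888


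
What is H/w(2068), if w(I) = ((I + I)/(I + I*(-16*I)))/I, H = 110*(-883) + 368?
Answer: 3310417479996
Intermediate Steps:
H = -96762 (H = -97130 + 368 = -96762)
w(I) = 2/(I - 16*I²) (w(I) = ((2*I)/(I - 16*I²))/I = (2*I/(I - 16*I²))/I = 2/(I - 16*I²))
H/w(2068) = -96762/((-2/(2068*(-1 + 16*2068)))) = -96762/((-2*1/2068/(-1 + 33088))) = -96762/((-2*1/2068/33087)) = -96762/((-2*1/2068*1/33087)) = -96762/(-1/34211958) = -96762*(-34211958) = 3310417479996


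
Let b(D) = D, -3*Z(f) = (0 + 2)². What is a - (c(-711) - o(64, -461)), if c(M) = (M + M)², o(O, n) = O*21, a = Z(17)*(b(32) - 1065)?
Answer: -6058088/3 ≈ -2.0194e+6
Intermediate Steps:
Z(f) = -4/3 (Z(f) = -(0 + 2)²/3 = -⅓*2² = -⅓*4 = -4/3)
a = 4132/3 (a = -4*(32 - 1065)/3 = -4/3*(-1033) = 4132/3 ≈ 1377.3)
o(O, n) = 21*O
c(M) = 4*M² (c(M) = (2*M)² = 4*M²)
a - (c(-711) - o(64, -461)) = 4132/3 - (4*(-711)² - 21*64) = 4132/3 - (4*505521 - 1*1344) = 4132/3 - (2022084 - 1344) = 4132/3 - 1*2020740 = 4132/3 - 2020740 = -6058088/3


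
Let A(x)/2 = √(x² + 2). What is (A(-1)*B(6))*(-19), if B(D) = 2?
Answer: -76*√3 ≈ -131.64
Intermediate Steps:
A(x) = 2*√(2 + x²) (A(x) = 2*√(x² + 2) = 2*√(2 + x²))
(A(-1)*B(6))*(-19) = ((2*√(2 + (-1)²))*2)*(-19) = ((2*√(2 + 1))*2)*(-19) = ((2*√3)*2)*(-19) = (4*√3)*(-19) = -76*√3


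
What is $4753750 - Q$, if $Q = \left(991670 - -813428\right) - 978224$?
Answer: $3926876$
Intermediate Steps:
$Q = 826874$ ($Q = \left(991670 + 813428\right) - 978224 = 1805098 - 978224 = 826874$)
$4753750 - Q = 4753750 - 826874 = 3926876$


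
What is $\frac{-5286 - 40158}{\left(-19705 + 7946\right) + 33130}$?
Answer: $- \frac{6492}{3053} \approx -2.1264$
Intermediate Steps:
$\frac{-5286 - 40158}{\left(-19705 + 7946\right) + 33130} = - \frac{45444}{-11759 + 33130} = - \frac{45444}{21371} = \left(-45444\right) \frac{1}{21371} = - \frac{6492}{3053}$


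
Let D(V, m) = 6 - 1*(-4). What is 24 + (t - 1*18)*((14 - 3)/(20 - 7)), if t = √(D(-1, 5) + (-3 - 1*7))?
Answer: 114/13 ≈ 8.7692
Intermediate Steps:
D(V, m) = 10 (D(V, m) = 6 + 4 = 10)
t = 0 (t = √(10 + (-3 - 1*7)) = √(10 + (-3 - 7)) = √(10 - 10) = √0 = 0)
24 + (t - 1*18)*((14 - 3)/(20 - 7)) = 24 + (0 - 1*18)*((14 - 3)/(20 - 7)) = 24 + (0 - 18)*(11/13) = 24 - 198/13 = 114/13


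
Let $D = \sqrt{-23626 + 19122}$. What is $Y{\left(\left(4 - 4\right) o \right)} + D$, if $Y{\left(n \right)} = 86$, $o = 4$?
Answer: $86 + 2 i \sqrt{1126} \approx 86.0 + 67.112 i$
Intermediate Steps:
$D = 2 i \sqrt{1126}$ ($D = \sqrt{-4504} = 2 i \sqrt{1126} \approx 67.112 i$)
$Y{\left(\left(4 - 4\right) o \right)} + D = 86 + 2 i \sqrt{1126}$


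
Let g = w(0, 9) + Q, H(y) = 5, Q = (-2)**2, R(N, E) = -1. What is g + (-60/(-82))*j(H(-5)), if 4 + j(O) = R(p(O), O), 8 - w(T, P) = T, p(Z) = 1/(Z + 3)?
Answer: 342/41 ≈ 8.3415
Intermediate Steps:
p(Z) = 1/(3 + Z)
w(T, P) = 8 - T
Q = 4
j(O) = -5 (j(O) = -4 - 1 = -5)
g = 12 (g = (8 - 1*0) + 4 = (8 + 0) + 4 = 8 + 4 = 12)
g + (-60/(-82))*j(H(-5)) = 12 - 60/(-82)*(-5) = 12 - 60*(-1/82)*(-5) = 12 + (30/41)*(-5) = 12 - 150/41 = 342/41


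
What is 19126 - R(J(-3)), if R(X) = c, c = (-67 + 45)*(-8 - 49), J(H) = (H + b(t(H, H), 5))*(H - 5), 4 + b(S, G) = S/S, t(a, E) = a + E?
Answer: 17872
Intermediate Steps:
t(a, E) = E + a
b(S, G) = -3 (b(S, G) = -4 + S/S = -4 + 1 = -3)
J(H) = (-5 + H)*(-3 + H) (J(H) = (H - 3)*(H - 5) = (-3 + H)*(-5 + H) = (-5 + H)*(-3 + H))
c = 1254 (c = -22*(-57) = 1254)
R(X) = 1254
19126 - R(J(-3)) = 19126 - 1*1254 = 19126 - 1254 = 17872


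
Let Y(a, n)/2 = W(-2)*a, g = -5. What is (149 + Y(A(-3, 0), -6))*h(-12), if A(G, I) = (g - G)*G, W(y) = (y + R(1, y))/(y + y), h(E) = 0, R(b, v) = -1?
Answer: 0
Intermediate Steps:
W(y) = (-1 + y)/(2*y) (W(y) = (y - 1)/(y + y) = (-1 + y)/((2*y)) = (-1 + y)*(1/(2*y)) = (-1 + y)/(2*y))
A(G, I) = G*(-5 - G) (A(G, I) = (-5 - G)*G = G*(-5 - G))
Y(a, n) = 3*a/2 (Y(a, n) = 2*(((½)*(-1 - 2)/(-2))*a) = 2*(((½)*(-½)*(-3))*a) = 2*(3*a/4) = 3*a/2)
(149 + Y(A(-3, 0), -6))*h(-12) = (149 + 3*(-1*(-3)*(5 - 3))/2)*0 = (149 + 3*(-1*(-3)*2)/2)*0 = (149 + (3/2)*6)*0 = (149 + 9)*0 = 158*0 = 0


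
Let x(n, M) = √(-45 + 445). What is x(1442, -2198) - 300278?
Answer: -300258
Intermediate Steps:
x(n, M) = 20 (x(n, M) = √400 = 20)
x(1442, -2198) - 300278 = 20 - 300278 = -300258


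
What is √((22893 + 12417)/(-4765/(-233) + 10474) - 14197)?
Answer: I*√9429363875805627/815069 ≈ 119.14*I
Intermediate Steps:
√((22893 + 12417)/(-4765/(-233) + 10474) - 14197) = √(35310/(-4765*(-1/233) + 10474) - 14197) = √(35310/(4765/233 + 10474) - 14197) = √(35310/(2445207/233) - 14197) = √(35310*(233/2445207) - 14197) = √(2742410/815069 - 14197) = √(-11568792183/815069) = I*√9429363875805627/815069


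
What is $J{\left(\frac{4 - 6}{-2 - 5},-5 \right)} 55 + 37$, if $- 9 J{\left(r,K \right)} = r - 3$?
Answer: $\frac{3376}{63} \approx 53.587$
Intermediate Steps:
$J{\left(r,K \right)} = \frac{1}{3} - \frac{r}{9}$ ($J{\left(r,K \right)} = - \frac{r - 3}{9} = - \frac{-3 + r}{9} = \frac{1}{3} - \frac{r}{9}$)
$J{\left(\frac{4 - 6}{-2 - 5},-5 \right)} 55 + 37 = \left(\frac{1}{3} - \frac{\left(4 - 6\right) \frac{1}{-2 - 5}}{9}\right) 55 + 37 = \left(\frac{1}{3} - \frac{\left(-2\right) \frac{1}{-7}}{9}\right) 55 + 37 = \left(\frac{1}{3} - \frac{\left(-2\right) \left(- \frac{1}{7}\right)}{9}\right) 55 + 37 = \left(\frac{1}{3} - \frac{2}{63}\right) 55 + 37 = \frac{19}{63} \cdot 55 + 37 = \frac{1045}{63} + 37 = \frac{3376}{63}$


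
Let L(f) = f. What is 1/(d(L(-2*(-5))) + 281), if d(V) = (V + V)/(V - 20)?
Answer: 1/279 ≈ 0.0035842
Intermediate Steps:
d(V) = 2*V/(-20 + V) (d(V) = (2*V)/(-20 + V) = 2*V/(-20 + V))
1/(d(L(-2*(-5))) + 281) = 1/(2*(-2*(-5))/(-20 - 2*(-5)) + 281) = 1/(2*10/(-20 + 10) + 281) = 1/(2*10/(-10) + 281) = 1/(2*10*(-1/10) + 281) = 1/(-2 + 281) = 1/279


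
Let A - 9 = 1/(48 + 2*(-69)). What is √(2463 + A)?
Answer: √2224790/30 ≈ 49.719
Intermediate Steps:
A = 809/90 (A = 9 + 1/(48 + 2*(-69)) = 9 + 1/(48 - 138) = 9 + 1/(-90) = 9 - 1/90 = 809/90 ≈ 8.9889)
√(2463 + A) = √(2463 + 809/90) = √(222479/90) = √2224790/30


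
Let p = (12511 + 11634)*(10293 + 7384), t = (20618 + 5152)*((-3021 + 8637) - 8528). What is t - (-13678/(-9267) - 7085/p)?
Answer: -59362301186986524275/791051813211 ≈ -7.5042e+7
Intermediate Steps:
t = -75042240 (t = 25770*(5616 - 8528) = 25770*(-2912) = -75042240)
p = 426811165 (p = 24145*17677 = 426811165)
t - (-13678/(-9267) - 7085/p) = -75042240 - (-13678/(-9267) - 7085/426811165) = -75042240 - (-13678*(-1/9267) - 7085*1/426811165) = -75042240 - (13678/9267 - 1417/85362233) = -75042240 - 1*1167571491635/791051813211 = -75042240 - 1167571491635/791051813211 = -59362301186986524275/791051813211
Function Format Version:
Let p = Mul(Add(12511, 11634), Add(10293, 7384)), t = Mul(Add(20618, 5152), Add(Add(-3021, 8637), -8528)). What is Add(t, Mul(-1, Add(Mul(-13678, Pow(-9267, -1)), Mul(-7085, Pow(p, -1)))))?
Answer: Rational(-59362301186986524275, 791051813211) ≈ -7.5042e+7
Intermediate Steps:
t = -75042240 (t = Mul(25770, Add(5616, -8528)) = Mul(25770, -2912) = -75042240)
p = 426811165 (p = Mul(24145, 17677) = 426811165)
Add(t, Mul(-1, Add(Mul(-13678, Pow(-9267, -1)), Mul(-7085, Pow(p, -1))))) = Add(-75042240, Mul(-1, Add(Mul(-13678, Pow(-9267, -1)), Mul(-7085, Pow(426811165, -1))))) = Add(-75042240, Mul(-1, Add(Mul(-13678, Rational(-1, 9267)), Mul(-7085, Rational(1, 426811165))))) = Add(-75042240, Mul(-1, Add(Rational(13678, 9267), Rational(-1417, 85362233)))) = Add(-75042240, Mul(-1, Rational(1167571491635, 791051813211))) = Add(-75042240, Rational(-1167571491635, 791051813211)) = Rational(-59362301186986524275, 791051813211)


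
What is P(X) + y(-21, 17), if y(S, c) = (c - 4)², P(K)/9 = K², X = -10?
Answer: 1069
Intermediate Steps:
P(K) = 9*K²
y(S, c) = (-4 + c)²
P(X) + y(-21, 17) = 9*(-10)² + (-4 + 17)² = 9*100 + 13² = 900 + 169 = 1069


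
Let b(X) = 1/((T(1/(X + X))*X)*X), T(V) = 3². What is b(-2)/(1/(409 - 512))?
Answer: -103/36 ≈ -2.8611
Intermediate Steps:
T(V) = 9
b(X) = 1/(9*X²) (b(X) = 1/((9*X)*X) = 1/(9*X²))
b(-2)/(1/(409 - 512)) = ((⅑)/(-2)²)/(1/(409 - 512)) = ((⅑)*(¼))/(1/(-103)) = 1/(36*(-1/103)) = (1/36)*(-103) = -103/36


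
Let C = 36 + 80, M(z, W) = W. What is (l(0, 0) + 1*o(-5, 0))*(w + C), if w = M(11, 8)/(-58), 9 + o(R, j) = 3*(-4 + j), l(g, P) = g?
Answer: -70560/29 ≈ -2433.1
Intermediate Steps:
o(R, j) = -21 + 3*j (o(R, j) = -9 + 3*(-4 + j) = -9 + (-12 + 3*j) = -21 + 3*j)
C = 116
w = -4/29 (w = 8/(-58) = 8*(-1/58) = -4/29 ≈ -0.13793)
(l(0, 0) + 1*o(-5, 0))*(w + C) = (0 + 1*(-21 + 3*0))*(-4/29 + 116) = (0 + 1*(-21 + 0))*(3360/29) = (0 + 1*(-21))*(3360/29) = (0 - 21)*(3360/29) = -21*3360/29 = -70560/29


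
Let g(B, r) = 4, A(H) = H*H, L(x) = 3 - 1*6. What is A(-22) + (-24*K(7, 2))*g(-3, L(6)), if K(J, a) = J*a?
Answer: -860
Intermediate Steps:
L(x) = -3 (L(x) = 3 - 6 = -3)
A(H) = H²
A(-22) + (-24*K(7, 2))*g(-3, L(6)) = (-22)² - 168*2*4 = 484 - 24*14*4 = 484 - 336*4 = 484 - 1344 = -860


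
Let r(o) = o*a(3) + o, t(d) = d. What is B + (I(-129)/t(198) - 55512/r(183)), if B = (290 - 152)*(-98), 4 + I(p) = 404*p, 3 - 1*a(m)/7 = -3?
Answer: -3582059024/259677 ≈ -13794.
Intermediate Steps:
a(m) = 42 (a(m) = 21 - 7*(-3) = 21 + 21 = 42)
I(p) = -4 + 404*p
r(o) = 43*o (r(o) = o*42 + o = 42*o + o = 43*o)
B = -13524 (B = 138*(-98) = -13524)
B + (I(-129)/t(198) - 55512/r(183)) = -13524 + ((-4 + 404*(-129))/198 - 55512/(43*183)) = -13524 + ((-4 - 52116)*(1/198) - 55512/7869) = -13524 + (-52120*1/198 - 55512*1/7869) = -13524 + (-26060/99 - 18504/2623) = -13524 - 70187276/259677 = -3582059024/259677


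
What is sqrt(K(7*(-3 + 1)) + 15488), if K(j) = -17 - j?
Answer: sqrt(15485) ≈ 124.44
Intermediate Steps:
sqrt(K(7*(-3 + 1)) + 15488) = sqrt((-17 - 7*(-3 + 1)) + 15488) = sqrt((-17 - 7*(-2)) + 15488) = sqrt((-17 - 1*(-14)) + 15488) = sqrt((-17 + 14) + 15488) = sqrt(-3 + 15488) = sqrt(15485)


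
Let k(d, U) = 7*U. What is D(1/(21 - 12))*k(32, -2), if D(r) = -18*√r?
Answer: 84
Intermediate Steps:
D(1/(21 - 12))*k(32, -2) = (-18/√(21 - 12))*(7*(-2)) = -18*√(1/9)*(-14) = -18*√(⅑)*(-14) = -18*⅓*(-14) = -6*(-14) = 84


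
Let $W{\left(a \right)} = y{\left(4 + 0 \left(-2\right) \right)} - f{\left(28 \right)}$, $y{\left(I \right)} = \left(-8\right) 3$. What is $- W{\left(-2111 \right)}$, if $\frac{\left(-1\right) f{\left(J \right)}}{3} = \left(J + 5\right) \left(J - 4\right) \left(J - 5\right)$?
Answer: $-54624$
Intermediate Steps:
$f{\left(J \right)} = - 3 \left(-5 + J\right) \left(-4 + J\right) \left(5 + J\right)$ ($f{\left(J \right)} = - 3 \left(J + 5\right) \left(J - 4\right) \left(J - 5\right) = - 3 \left(5 + J\right) \left(-4 + J\right) \left(-5 + J\right) = - 3 \left(-4 + J\right) \left(5 + J\right) \left(-5 + J\right) = - 3 \left(-5 + J\right) \left(-4 + J\right) \left(5 + J\right)$)
$y{\left(I \right)} = -24$
$W{\left(a \right)} = 54624$ ($W{\left(a \right)} = -24 - \left(-300 - 3 \cdot 28^{3} + 12 \cdot 28^{2} + 75 \cdot 28\right) = -24 - \left(-300 - 65856 + 12 \cdot 784 + 2100\right) = -24 - \left(-300 - 65856 + 9408 + 2100\right) = -24 - -54648 = -24 + 54648 = 54624$)
$- W{\left(-2111 \right)} = \left(-1\right) 54624 = -54624$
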